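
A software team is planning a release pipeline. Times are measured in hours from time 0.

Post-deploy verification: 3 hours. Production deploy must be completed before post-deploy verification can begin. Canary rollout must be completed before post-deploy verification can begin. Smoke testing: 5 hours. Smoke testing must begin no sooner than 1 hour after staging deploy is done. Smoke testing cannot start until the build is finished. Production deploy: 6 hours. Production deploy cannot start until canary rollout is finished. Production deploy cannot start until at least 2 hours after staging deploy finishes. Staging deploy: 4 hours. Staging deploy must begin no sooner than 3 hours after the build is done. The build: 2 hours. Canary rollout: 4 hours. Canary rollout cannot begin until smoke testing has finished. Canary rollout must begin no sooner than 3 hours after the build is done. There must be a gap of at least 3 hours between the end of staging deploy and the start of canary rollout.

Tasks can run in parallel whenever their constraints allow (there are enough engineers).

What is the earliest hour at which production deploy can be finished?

25

The build has no prerequisites, so it starts at hour 0 and finishes at hour 2.
After the build (finishes hour 2, plus 3-hour gap → hour 5), staging deploy can start at hour 5 and finishes at hour 9.
For smoke testing: staging deploy (finishes hour 9, plus 1-hour gap → hour 10); the build (finishes hour 2). Taking the maximum gives a start of hour 10, and it finishes at 10 + 5 = hour 15.
Canary rollout needs all of smoke testing (finishes hour 15); the build (finishes hour 2, plus 3-hour gap → hour 5); staging deploy (finishes hour 9, plus 3-hour gap → hour 12). That puts its earliest start at hour 15; it finishes at 15 + 4 = hour 19.
Production deploy cannot start until canary rollout (finishes hour 19); staging deploy (finishes hour 9, plus 2-hour gap → hour 11). The controlling bound is hour 19, so production deploy finishes at 19 + 6 = hour 25.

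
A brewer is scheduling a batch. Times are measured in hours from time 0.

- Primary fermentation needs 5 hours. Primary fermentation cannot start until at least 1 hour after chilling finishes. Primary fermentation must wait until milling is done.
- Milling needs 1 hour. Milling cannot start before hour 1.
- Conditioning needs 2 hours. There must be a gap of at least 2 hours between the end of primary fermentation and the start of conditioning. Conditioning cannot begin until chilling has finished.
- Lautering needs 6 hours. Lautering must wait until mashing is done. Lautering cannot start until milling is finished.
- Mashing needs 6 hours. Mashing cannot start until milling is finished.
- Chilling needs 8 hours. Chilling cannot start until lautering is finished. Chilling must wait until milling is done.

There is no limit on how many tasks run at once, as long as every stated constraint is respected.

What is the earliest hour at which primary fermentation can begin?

After its own release at hour 1, milling can start at hour 1 and finishes at hour 2.
After milling (finishes hour 2), mashing can start at hour 2 and finishes at hour 8.
For lautering: mashing (finishes hour 8); milling (finishes hour 2). Taking the maximum gives a start of hour 8, and it finishes at 8 + 6 = hour 14.
For chilling: lautering (finishes hour 14); milling (finishes hour 2). Taking the maximum gives a start of hour 14, and it finishes at 14 + 8 = hour 22.
Primary fermentation waits on chilling (finishes hour 22, plus 1-hour gap → hour 23); milling (finishes hour 2). The latest of these is hour 23, which is the earliest primary fermentation can start.

23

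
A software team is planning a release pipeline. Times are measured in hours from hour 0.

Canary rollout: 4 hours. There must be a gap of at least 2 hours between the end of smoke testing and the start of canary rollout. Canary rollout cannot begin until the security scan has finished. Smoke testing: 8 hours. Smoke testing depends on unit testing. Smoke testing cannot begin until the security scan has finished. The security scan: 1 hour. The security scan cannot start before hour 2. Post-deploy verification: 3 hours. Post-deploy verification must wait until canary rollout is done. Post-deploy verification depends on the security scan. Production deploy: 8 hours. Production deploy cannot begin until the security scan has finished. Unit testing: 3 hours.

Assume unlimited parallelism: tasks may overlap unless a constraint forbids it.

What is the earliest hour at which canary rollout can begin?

13

After its own release at hour 2, the security scan can start at hour 2 and finishes at hour 3.
Unit testing has no prerequisites, so it starts at hour 0 and finishes at hour 3.
Smoke testing cannot start until unit testing (finishes hour 3); the security scan (finishes hour 3). The controlling bound is hour 3, so smoke testing finishes at 3 + 8 = hour 11.
Canary rollout waits on smoke testing (finishes hour 11, plus 2-hour gap → hour 13); the security scan (finishes hour 3). The latest of these is hour 13, which is the earliest canary rollout can start.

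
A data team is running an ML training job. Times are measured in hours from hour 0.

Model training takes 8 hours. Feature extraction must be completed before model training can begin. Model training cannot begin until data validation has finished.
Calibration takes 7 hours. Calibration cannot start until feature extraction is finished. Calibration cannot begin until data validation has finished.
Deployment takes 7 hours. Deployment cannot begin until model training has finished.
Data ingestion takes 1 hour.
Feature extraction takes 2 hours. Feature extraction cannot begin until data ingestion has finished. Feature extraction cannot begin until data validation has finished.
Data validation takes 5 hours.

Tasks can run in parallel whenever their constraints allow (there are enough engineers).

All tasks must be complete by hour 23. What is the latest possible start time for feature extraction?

Deployment must finish by hour 23; it takes 7 hours, so it must start by 23 − 7 = hour 16.
Model training must finish before deployment (must start by hour 16). With an 8-hour duration, model training must start by 16 − 8 = hour 8.
Calibration must finish by hour 23; it takes 7 hours, so it must start by 23 − 7 = hour 16.
Feature extraction must finish in time for model training (must start by hour 8); calibration (must start by hour 16). The tightest is hour 8, so feature extraction must start by 8 − 2 = hour 6.

6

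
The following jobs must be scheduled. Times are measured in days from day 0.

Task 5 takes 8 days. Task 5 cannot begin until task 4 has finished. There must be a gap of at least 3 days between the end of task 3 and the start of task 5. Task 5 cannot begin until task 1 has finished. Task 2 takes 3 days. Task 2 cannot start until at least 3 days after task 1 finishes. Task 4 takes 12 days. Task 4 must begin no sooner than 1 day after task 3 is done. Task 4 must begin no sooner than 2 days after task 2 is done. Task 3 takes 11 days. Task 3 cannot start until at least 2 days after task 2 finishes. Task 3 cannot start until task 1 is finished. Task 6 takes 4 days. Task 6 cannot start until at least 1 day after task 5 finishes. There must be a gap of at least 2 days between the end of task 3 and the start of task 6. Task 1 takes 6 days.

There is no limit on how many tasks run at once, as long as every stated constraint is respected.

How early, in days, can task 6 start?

Nothing blocks task 1, so it runs from day 0 to day 6.
Task 2 waits on task 1 (finishes day 6, plus 3-day gap → day 9), so it starts at day 9 and finishes at 9 + 3 = day 12.
Task 3 cannot start until task 2 (finishes day 12, plus 2-day gap → day 14); task 1 (finishes day 6). The controlling bound is day 14, so task 3 finishes at 14 + 11 = day 25.
For task 4: task 3 (finishes day 25, plus 1-day gap → day 26); task 2 (finishes day 12, plus 2-day gap → day 14). Taking the maximum gives a start of day 26, and it finishes at 26 + 12 = day 38.
Task 5 has to wait for task 4 (finishes day 38); task 3 (finishes day 25, plus 3-day gap → day 28); task 1 (finishes day 6). The latest of these is day 38, so task 5 runs day 38 to 38 + 8 = day 46.
Task 6 waits on task 5 (finishes day 46, plus 1-day gap → day 47); task 3 (finishes day 25, plus 2-day gap → day 27). The latest of these is day 47, which is the earliest task 6 can start.

47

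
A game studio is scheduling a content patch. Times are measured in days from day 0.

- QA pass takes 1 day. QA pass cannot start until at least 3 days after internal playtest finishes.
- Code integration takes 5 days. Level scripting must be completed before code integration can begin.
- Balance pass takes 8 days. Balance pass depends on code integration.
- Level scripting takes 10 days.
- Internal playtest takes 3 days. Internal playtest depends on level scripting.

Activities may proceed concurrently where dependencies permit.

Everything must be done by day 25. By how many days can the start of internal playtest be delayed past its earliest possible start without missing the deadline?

8

Nothing blocks level scripting, so it runs from day 0 to day 10.
Internal playtest waits on level scripting (finishes day 10), so it starts at day 10 and finishes at 10 + 3 = day 13.

Working backward from the deadline:
Nothing follows QA pass; the deadline of day 25 is its only limit. It must start by 25 − 1 = day 24.
Internal playtest must finish before QA pass (must start by day 24, minus 3-day gap → day 21). With a 3-day duration, internal playtest must start by 21 − 3 = day 18.
So internal playtest can start as early as day 10 and as late as day 18, giving 18 − 10 = 8 days of slack.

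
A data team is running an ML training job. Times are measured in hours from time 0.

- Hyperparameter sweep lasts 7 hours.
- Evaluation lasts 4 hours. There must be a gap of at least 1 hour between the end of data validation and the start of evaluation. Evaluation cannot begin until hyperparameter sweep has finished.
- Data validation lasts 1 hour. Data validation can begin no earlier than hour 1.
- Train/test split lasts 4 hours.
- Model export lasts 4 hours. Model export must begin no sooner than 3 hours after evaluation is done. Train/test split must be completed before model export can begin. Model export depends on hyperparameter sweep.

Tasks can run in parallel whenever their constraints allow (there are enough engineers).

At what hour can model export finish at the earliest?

Nothing blocks hyperparameter sweep, so it runs from hour 0 to hour 7.
Train/test split has no prerequisites, so it starts at hour 0 and finishes at hour 4.
After its own release at hour 1, data validation can start at hour 1 and finishes at hour 2.
Evaluation cannot start until data validation (finishes hour 2, plus 1-hour gap → hour 3); hyperparameter sweep (finishes hour 7). The controlling bound is hour 7, so evaluation finishes at 7 + 4 = hour 11.
Model export has to wait for evaluation (finishes hour 11, plus 3-hour gap → hour 14); train/test split (finishes hour 4); hyperparameter sweep (finishes hour 7). The latest of these is hour 14, so model export runs hour 14 to 14 + 4 = hour 18.

18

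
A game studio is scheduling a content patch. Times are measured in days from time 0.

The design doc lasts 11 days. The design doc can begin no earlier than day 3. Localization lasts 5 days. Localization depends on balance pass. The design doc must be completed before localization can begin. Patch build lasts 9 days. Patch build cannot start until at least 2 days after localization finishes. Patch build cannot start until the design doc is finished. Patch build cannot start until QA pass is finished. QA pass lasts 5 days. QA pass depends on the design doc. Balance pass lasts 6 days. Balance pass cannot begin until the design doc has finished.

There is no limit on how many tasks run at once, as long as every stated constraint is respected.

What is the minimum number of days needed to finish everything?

After its own release at day 3, the design doc can start at day 3 and finishes at day 14.
QA pass waits on the design doc (finishes day 14), so it starts at day 14 and finishes at 14 + 5 = day 19.
Balance pass waits on the design doc (finishes day 14), so it starts at day 14 and finishes at 14 + 6 = day 20.
For localization: balance pass (finishes day 20); the design doc (finishes day 14). Taking the maximum gives a start of day 20, and it finishes at 20 + 5 = day 25.
Patch build has to wait for localization (finishes day 25, plus 2-day gap → day 27); the design doc (finishes day 14); QA pass (finishes day 19). The latest of these is day 27, so patch build runs day 27 to 27 + 9 = day 36.
All tasks are finished once the last one completes. Finish times: The design doc at 14, Balance pass at 20, Localization at 25, QA pass at 19, Patch build at 36. The latest is day 36.

36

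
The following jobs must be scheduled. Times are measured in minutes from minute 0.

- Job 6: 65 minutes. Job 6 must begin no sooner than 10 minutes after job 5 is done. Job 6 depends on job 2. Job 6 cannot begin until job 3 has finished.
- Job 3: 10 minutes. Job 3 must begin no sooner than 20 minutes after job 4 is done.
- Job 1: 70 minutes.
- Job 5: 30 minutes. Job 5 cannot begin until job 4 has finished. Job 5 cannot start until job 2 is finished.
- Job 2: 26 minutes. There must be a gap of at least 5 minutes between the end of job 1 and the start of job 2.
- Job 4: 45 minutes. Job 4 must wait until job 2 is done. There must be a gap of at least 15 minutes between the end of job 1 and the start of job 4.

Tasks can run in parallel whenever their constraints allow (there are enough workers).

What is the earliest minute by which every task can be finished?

251

Job 1 can start immediately at minute 0; it finishes at minute 70.
Job 2 cannot begin until job 1 (finishes minute 70, plus 5-minute gap → minute 75). It runs from minute 75 to 75 + 26 = minute 101.
Job 4 needs all of job 2 (finishes minute 101); job 1 (finishes minute 70, plus 15-minute gap → minute 85). That puts its earliest start at minute 101; it finishes at 101 + 45 = minute 146.
Job 5 needs all of job 4 (finishes minute 146); job 2 (finishes minute 101). That puts its earliest start at minute 146; it finishes at 146 + 30 = minute 176.
Job 3 cannot begin until job 4 (finishes minute 146, plus 20-minute gap → minute 166). It runs from minute 166 to 166 + 10 = minute 176.
Job 6 has to wait for job 5 (finishes minute 176, plus 10-minute gap → minute 186); job 2 (finishes minute 101); job 3 (finishes minute 176). The latest of these is minute 186, so job 6 runs minute 186 to 186 + 65 = minute 251.
All tasks are finished once the last one completes. Finish times: Job 1 at 70, Job 2 at 101, Job 3 at 176, Job 4 at 146, Job 5 at 176, Job 6 at 251. The latest is minute 251.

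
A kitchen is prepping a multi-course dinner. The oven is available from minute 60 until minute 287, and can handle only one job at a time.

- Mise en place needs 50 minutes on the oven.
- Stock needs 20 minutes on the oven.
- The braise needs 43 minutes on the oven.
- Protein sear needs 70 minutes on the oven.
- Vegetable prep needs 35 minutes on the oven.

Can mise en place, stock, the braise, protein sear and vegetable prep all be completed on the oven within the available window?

The oven window is 287 − 60 = 227 minutes.
Running back to back, the jobs need 50 + 20 + 43 + 70 + 35 = 218 minutes on the oven.
Since 218 ≤ 227, they fit within the window.

Yes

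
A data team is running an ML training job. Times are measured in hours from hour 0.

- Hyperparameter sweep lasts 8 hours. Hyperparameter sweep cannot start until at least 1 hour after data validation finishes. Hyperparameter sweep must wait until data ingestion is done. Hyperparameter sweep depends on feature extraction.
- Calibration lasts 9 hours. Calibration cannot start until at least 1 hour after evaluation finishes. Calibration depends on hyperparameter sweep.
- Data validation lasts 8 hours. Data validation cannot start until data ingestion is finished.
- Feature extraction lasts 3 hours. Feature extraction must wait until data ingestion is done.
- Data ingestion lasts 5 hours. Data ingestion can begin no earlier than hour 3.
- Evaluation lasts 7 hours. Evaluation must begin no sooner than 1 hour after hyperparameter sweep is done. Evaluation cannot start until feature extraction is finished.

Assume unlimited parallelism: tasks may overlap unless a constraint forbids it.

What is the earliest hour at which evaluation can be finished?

33

Data ingestion waits on its own release at hour 3, so it starts at hour 3 and finishes at 3 + 5 = hour 8.
Feature extraction cannot begin until data ingestion (finishes hour 8). It runs from hour 8 to 8 + 3 = hour 11.
After data ingestion (finishes hour 8), data validation can start at hour 8 and finishes at hour 16.
Hyperparameter sweep cannot start until data validation (finishes hour 16, plus 1-hour gap → hour 17); data ingestion (finishes hour 8); feature extraction (finishes hour 11). The controlling bound is hour 17, so hyperparameter sweep finishes at 17 + 8 = hour 25.
For evaluation: hyperparameter sweep (finishes hour 25, plus 1-hour gap → hour 26); feature extraction (finishes hour 11). Taking the maximum gives a start of hour 26, and it finishes at 26 + 7 = hour 33.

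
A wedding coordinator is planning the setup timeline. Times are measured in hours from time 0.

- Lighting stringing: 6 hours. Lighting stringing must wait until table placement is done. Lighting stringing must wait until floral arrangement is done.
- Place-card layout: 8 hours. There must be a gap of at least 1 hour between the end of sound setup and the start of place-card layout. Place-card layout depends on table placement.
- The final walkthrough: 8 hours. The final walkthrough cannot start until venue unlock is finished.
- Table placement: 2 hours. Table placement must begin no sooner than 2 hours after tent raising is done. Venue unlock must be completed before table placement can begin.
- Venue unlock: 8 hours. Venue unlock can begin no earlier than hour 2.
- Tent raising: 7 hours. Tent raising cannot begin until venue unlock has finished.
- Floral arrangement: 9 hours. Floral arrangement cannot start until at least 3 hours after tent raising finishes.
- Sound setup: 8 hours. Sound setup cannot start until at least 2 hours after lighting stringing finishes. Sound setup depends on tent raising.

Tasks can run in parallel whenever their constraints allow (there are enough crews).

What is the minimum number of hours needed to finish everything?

After its own release at hour 2, venue unlock can start at hour 2 and finishes at hour 10.
After venue unlock (finishes hour 10), the final walkthrough can start at hour 10 and finishes at hour 18.
Tent raising cannot begin until venue unlock (finishes hour 10). It runs from hour 10 to 10 + 7 = hour 17.
Floral arrangement cannot begin until tent raising (finishes hour 17, plus 3-hour gap → hour 20). It runs from hour 20 to 20 + 9 = hour 29.
For table placement: tent raising (finishes hour 17, plus 2-hour gap → hour 19); venue unlock (finishes hour 10). Taking the maximum gives a start of hour 19, and it finishes at 19 + 2 = hour 21.
For lighting stringing: table placement (finishes hour 21); floral arrangement (finishes hour 29). Taking the maximum gives a start of hour 29, and it finishes at 29 + 6 = hour 35.
For sound setup: lighting stringing (finishes hour 35, plus 2-hour gap → hour 37); tent raising (finishes hour 17). Taking the maximum gives a start of hour 37, and it finishes at 37 + 8 = hour 45.
For place-card layout: sound setup (finishes hour 45, plus 1-hour gap → hour 46); table placement (finishes hour 21). Taking the maximum gives a start of hour 46, and it finishes at 46 + 8 = hour 54.
All tasks are finished once the last one completes. Finish times: Venue unlock at 10, Tent raising at 17, Table placement at 21, Floral arrangement at 29, Lighting stringing at 35, Sound setup at 45, Place-card layout at 54, The final walkthrough at 18. The latest is hour 54.

54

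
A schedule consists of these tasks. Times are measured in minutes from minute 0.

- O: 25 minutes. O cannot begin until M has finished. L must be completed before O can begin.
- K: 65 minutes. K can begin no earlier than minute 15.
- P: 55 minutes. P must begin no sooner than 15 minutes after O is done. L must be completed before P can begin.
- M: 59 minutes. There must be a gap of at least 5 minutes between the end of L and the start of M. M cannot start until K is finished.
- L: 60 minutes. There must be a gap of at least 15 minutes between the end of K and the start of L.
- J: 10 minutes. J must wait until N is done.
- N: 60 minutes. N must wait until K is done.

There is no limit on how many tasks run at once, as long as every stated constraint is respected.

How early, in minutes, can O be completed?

K waits on its own release at minute 15, so it starts at minute 15 and finishes at 15 + 65 = minute 80.
L waits on K (finishes minute 80, plus 15-minute gap → minute 95), so it starts at minute 95 and finishes at 95 + 60 = minute 155.
For M: L (finishes minute 155, plus 5-minute gap → minute 160); K (finishes minute 80). Taking the maximum gives a start of minute 160, and it finishes at 160 + 59 = minute 219.
O cannot start until M (finishes minute 219); L (finishes minute 155). The controlling bound is minute 219, so O finishes at 219 + 25 = minute 244.

244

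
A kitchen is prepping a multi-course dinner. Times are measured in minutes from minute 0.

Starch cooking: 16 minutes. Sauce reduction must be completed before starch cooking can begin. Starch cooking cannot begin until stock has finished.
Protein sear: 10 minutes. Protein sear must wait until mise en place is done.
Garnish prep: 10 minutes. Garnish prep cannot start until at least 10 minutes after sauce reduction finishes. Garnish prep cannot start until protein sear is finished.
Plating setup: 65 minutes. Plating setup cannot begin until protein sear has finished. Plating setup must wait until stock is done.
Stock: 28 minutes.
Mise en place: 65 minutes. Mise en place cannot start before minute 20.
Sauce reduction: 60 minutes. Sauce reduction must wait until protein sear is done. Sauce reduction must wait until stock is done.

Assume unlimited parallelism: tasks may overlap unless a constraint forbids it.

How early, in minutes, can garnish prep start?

Nothing blocks stock, so it runs from minute 0 to minute 28.
Mise en place waits on its own release at minute 20, so it starts at minute 20 and finishes at 20 + 65 = minute 85.
Protein sear cannot begin until mise en place (finishes minute 85). It runs from minute 85 to 85 + 10 = minute 95.
Sauce reduction needs all of protein sear (finishes minute 95); stock (finishes minute 28). That puts its earliest start at minute 95; it finishes at 95 + 60 = minute 155.
Garnish prep waits on sauce reduction (finishes minute 155, plus 10-minute gap → minute 165); protein sear (finishes minute 95). The latest of these is minute 165, which is the earliest garnish prep can start.

165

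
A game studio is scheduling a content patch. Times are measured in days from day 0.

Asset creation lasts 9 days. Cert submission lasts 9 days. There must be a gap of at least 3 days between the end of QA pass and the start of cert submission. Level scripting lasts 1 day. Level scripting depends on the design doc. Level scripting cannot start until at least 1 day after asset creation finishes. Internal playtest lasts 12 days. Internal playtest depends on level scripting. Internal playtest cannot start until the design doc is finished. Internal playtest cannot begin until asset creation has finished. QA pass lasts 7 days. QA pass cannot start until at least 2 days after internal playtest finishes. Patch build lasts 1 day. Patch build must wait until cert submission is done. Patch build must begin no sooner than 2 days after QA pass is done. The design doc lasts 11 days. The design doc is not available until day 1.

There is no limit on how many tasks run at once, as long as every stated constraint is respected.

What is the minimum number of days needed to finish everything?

47

Nothing blocks asset creation, so it runs from day 0 to day 9.
The design doc waits on its own release at day 1, so it starts at day 1 and finishes at 1 + 11 = day 12.
For level scripting: the design doc (finishes day 12); asset creation (finishes day 9, plus 1-day gap → day 10). Taking the maximum gives a start of day 12, and it finishes at 12 + 1 = day 13.
Internal playtest needs all of level scripting (finishes day 13); the design doc (finishes day 12); asset creation (finishes day 9). That puts its earliest start at day 13; it finishes at 13 + 12 = day 25.
QA pass waits on internal playtest (finishes day 25, plus 2-day gap → day 27), so it starts at day 27 and finishes at 27 + 7 = day 34.
Cert submission cannot begin until QA pass (finishes day 34, plus 3-day gap → day 37). It runs from day 37 to 37 + 9 = day 46.
Patch build cannot start until cert submission (finishes day 46); QA pass (finishes day 34, plus 2-day gap → day 36). The controlling bound is day 46, so patch build finishes at 46 + 1 = day 47.
All tasks are finished once the last one completes. Finish times: The design doc at 12, Asset creation at 9, Level scripting at 13, Internal playtest at 25, QA pass at 34, Cert submission at 46, Patch build at 47. The latest is day 47.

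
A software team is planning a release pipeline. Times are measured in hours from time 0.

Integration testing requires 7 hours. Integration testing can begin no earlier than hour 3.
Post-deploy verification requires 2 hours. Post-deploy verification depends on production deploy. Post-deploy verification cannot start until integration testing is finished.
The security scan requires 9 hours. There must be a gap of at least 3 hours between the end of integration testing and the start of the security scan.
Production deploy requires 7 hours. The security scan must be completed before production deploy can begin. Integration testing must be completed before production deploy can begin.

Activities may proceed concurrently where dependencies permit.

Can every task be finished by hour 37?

Integration testing waits on its own release at hour 3, so it starts at hour 3 and finishes at 3 + 7 = hour 10.
The security scan waits on integration testing (finishes hour 10, plus 3-hour gap → hour 13), so it starts at hour 13 and finishes at 13 + 9 = hour 22.
Production deploy has to wait for the security scan (finishes hour 22); integration testing (finishes hour 10). The latest of these is hour 22, so production deploy runs hour 22 to 22 + 7 = hour 29.
Post-deploy verification has to wait for production deploy (finishes hour 29); integration testing (finishes hour 10). The latest of these is hour 29, so post-deploy verification runs hour 29 to 29 + 2 = hour 31.
Every task is finished by hour 31, which is no later than the deadline of 37, so the schedule is feasible.

Yes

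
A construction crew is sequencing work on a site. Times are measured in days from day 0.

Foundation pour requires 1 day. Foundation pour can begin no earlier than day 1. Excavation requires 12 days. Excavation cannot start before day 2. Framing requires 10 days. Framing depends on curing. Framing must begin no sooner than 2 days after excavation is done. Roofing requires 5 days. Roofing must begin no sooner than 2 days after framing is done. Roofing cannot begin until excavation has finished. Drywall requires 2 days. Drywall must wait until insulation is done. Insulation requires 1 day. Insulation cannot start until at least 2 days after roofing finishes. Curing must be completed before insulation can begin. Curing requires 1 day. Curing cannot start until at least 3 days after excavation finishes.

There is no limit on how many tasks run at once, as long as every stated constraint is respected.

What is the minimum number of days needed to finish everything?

Foundation pour waits on its own release at day 1, so it starts at day 1 and finishes at 1 + 1 = day 2.
Excavation cannot begin until its own release at day 2. It runs from day 2 to 2 + 12 = day 14.
After excavation (finishes day 14, plus 3-day gap → day 17), curing can start at day 17 and finishes at day 18.
Framing cannot start until curing (finishes day 18); excavation (finishes day 14, plus 2-day gap → day 16). The controlling bound is day 18, so framing finishes at 18 + 10 = day 28.
Roofing cannot start until framing (finishes day 28, plus 2-day gap → day 30); excavation (finishes day 14). The controlling bound is day 30, so roofing finishes at 30 + 5 = day 35.
For insulation: roofing (finishes day 35, plus 2-day gap → day 37); curing (finishes day 18). Taking the maximum gives a start of day 37, and it finishes at 37 + 1 = day 38.
Drywall waits on insulation (finishes day 38), so it starts at day 38 and finishes at 38 + 2 = day 40.
All tasks are finished once the last one completes. Finish times: Excavation at 14, Foundation pour at 2, Curing at 18, Framing at 28, Roofing at 35, Insulation at 38, Drywall at 40. The latest is day 40.

40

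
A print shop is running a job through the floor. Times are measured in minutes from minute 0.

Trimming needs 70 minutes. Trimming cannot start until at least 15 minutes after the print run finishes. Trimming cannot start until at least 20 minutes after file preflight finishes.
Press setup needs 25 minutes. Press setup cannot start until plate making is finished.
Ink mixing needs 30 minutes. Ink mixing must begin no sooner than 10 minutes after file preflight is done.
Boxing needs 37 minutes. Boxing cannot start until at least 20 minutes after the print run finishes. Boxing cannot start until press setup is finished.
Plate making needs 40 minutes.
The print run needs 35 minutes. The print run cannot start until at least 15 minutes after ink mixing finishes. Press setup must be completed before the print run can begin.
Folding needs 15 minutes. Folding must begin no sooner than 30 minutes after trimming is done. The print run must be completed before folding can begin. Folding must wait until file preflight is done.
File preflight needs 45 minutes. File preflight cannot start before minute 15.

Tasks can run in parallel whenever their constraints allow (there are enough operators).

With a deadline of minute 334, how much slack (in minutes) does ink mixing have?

File preflight waits on its own release at minute 15, so it starts at minute 15 and finishes at 15 + 45 = minute 60.
Ink mixing waits on file preflight (finishes minute 60, plus 10-minute gap → minute 70), so it starts at minute 70 and finishes at 70 + 30 = minute 100.

Working backward from the deadline:
Folding has no dependents, so it just needs to finish by minute 334. Starting by 334 − 15 = minute 319 achieves that.
Trimming feeds into folding (must start by minute 319, minus 30-minute gap → minute 289); so trimming must finish by minute 289 and therefore start by minute 219.
Nothing follows boxing; the deadline of minute 334 is its only limit. It must start by 334 − 37 = minute 297.
The print run has several dependents: trimming (must start by minute 219, minus 15-minute gap → minute 204); folding (must start by minute 319); boxing (must start by minute 297, minus 20-minute gap → minute 277). The earliest of those limits is minute 204, so the print run must start by 204 − 35 = minute 169.
Ink mixing has to be done before the print run (must start by minute 169, minus 15-minute gap → minute 154). That means finishing by minute 154, i.e. starting by 154 − 30 = minute 124.
So ink mixing can start as early as minute 70 and as late as minute 124, giving 124 − 70 = 54 minutes of slack.

54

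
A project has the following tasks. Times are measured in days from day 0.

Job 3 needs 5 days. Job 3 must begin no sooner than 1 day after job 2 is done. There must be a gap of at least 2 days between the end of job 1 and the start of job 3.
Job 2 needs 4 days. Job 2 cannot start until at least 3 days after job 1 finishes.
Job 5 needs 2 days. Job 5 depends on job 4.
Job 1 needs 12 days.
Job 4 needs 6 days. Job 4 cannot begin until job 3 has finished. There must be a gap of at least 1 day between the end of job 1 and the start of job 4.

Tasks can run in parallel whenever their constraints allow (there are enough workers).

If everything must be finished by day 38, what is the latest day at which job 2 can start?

20

Job 5 must finish by day 38; it takes 2 days, so it must start by 38 − 2 = day 36.
Since job 5 (must start by day 36) depends on it, job 4 must finish by day 36. Backing off its 6-day duration gives a latest start of day 30.
Job 3 feeds into job 4 (must start by day 30); so job 3 must finish by day 30 and therefore start by day 25.
Job 2 must finish before job 3 (must start by day 25, minus 1-day gap → day 24). With a 4-day duration, job 2 must start by 24 − 4 = day 20.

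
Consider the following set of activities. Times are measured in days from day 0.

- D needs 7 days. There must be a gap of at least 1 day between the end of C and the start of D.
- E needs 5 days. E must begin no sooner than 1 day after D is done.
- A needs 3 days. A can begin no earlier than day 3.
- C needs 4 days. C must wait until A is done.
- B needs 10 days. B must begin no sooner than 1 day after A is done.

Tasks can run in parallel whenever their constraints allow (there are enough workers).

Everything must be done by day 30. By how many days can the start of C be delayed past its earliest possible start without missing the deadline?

After its own release at day 3, A can start at day 3 and finishes at day 6.
After A (finishes day 6), C can start at day 6 and finishes at day 10.

Working backward from the deadline:
E must finish by day 30; it takes 5 days, so it must start by 30 − 5 = day 25.
D has to be done before E (must start by day 25, minus 1-day gap → day 24). That means finishing by day 24, i.e. starting by 24 − 7 = day 17.
C feeds into D (must start by day 17, minus 1-day gap → day 16); so C must finish by day 16 and therefore start by day 12.
So C can start as early as day 6 and as late as day 12, giving 12 − 6 = 6 days of slack.

6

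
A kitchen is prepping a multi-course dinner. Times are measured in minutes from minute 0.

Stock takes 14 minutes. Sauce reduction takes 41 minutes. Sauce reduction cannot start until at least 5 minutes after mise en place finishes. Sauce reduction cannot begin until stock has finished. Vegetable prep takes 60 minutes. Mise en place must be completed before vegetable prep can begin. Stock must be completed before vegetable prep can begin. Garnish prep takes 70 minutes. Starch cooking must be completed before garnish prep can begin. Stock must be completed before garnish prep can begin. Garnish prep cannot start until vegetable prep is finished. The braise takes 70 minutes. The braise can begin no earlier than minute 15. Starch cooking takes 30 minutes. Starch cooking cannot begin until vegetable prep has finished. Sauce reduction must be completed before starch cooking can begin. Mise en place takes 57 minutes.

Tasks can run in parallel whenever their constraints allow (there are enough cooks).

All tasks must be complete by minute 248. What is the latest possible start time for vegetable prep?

88

Nothing follows garnish prep; the deadline of minute 248 is its only limit. It must start by 248 − 70 = minute 178.
Starch cooking must finish before garnish prep (must start by minute 178). With a 30-minute duration, starch cooking must start by 178 − 30 = minute 148.
For vegetable prep: starch cooking (must start by minute 148); garnish prep (must start by minute 178). The most restrictive is minute 148; with a 60-minute duration, vegetable prep must start by minute 88.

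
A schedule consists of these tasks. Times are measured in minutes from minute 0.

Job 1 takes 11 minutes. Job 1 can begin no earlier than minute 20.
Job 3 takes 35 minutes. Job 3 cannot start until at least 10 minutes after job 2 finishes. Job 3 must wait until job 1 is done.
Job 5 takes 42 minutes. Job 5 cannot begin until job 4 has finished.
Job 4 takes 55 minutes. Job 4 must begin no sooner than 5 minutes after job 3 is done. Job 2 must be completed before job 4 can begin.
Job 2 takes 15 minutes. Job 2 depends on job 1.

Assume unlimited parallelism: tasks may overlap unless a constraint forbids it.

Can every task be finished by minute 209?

Yes

After its own release at minute 20, job 1 can start at minute 20 and finishes at minute 31.
Job 2 cannot begin until job 1 (finishes minute 31). It runs from minute 31 to 31 + 15 = minute 46.
Job 3 cannot start until job 2 (finishes minute 46, plus 10-minute gap → minute 56); job 1 (finishes minute 31). The controlling bound is minute 56, so job 3 finishes at 56 + 35 = minute 91.
For job 4: job 3 (finishes minute 91, plus 5-minute gap → minute 96); job 2 (finishes minute 46). Taking the maximum gives a start of minute 96, and it finishes at 96 + 55 = minute 151.
After job 4 (finishes minute 151), job 5 can start at minute 151 and finishes at minute 193.
Every task is finished by minute 193, which is no later than the deadline of 209, so the schedule is feasible.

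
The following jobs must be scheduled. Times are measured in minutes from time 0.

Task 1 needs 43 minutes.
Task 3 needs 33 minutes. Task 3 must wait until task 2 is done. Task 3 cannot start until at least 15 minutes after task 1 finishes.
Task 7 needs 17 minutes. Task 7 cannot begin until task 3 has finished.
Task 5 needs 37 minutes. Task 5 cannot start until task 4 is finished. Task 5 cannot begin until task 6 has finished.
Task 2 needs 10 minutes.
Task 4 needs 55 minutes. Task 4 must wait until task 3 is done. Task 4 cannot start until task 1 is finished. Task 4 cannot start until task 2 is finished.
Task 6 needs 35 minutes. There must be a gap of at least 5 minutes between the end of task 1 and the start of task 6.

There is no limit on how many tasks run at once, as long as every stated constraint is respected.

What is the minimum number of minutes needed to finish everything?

183

Task 2 has no prerequisites, so it starts at minute 0 and finishes at minute 10.
Task 1 has no prerequisites, so it starts at minute 0 and finishes at minute 43.
After task 1 (finishes minute 43, plus 5-minute gap → minute 48), task 6 can start at minute 48 and finishes at minute 83.
Task 3 has to wait for task 2 (finishes minute 10); task 1 (finishes minute 43, plus 15-minute gap → minute 58). The latest of these is minute 58, so task 3 runs minute 58 to 58 + 33 = minute 91.
Task 7 waits on task 3 (finishes minute 91), so it starts at minute 91 and finishes at 91 + 17 = minute 108.
Task 4 has to wait for task 3 (finishes minute 91); task 1 (finishes minute 43); task 2 (finishes minute 10). The latest of these is minute 91, so task 4 runs minute 91 to 91 + 55 = minute 146.
Task 5 has to wait for task 4 (finishes minute 146); task 6 (finishes minute 83). The latest of these is minute 146, so task 5 runs minute 146 to 146 + 37 = minute 183.
All tasks are finished once the last one completes. Finish times: Task 1 at 43, Task 2 at 10, Task 3 at 91, Task 4 at 146, Task 5 at 183, Task 6 at 83, Task 7 at 108. The latest is minute 183.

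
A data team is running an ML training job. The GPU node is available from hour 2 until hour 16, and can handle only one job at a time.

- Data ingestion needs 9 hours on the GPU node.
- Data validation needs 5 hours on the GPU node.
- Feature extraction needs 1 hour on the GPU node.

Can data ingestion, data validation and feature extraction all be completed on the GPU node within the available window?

The GPU node window is 16 − 2 = 14 hours.
Running back to back, the jobs need 9 + 5 + 1 = 15 hours on the GPU node.
Since 15 > 14, they cannot all fit.

No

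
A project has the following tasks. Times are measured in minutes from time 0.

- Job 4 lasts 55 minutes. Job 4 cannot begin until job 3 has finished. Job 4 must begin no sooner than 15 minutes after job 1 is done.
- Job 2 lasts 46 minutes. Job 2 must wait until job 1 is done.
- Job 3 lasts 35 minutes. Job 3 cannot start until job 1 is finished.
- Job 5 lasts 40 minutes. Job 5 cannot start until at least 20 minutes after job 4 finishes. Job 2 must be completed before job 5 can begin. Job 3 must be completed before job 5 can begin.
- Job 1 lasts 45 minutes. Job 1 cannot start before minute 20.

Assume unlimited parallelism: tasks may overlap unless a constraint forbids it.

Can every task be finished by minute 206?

Job 1 cannot begin until its own release at minute 20. It runs from minute 20 to 20 + 45 = minute 65.
Job 3 waits on job 1 (finishes minute 65), so it starts at minute 65 and finishes at 65 + 35 = minute 100.
Job 4 has to wait for job 3 (finishes minute 100); job 1 (finishes minute 65, plus 15-minute gap → minute 80). The latest of these is minute 100, so job 4 runs minute 100 to 100 + 55 = minute 155.
Job 2 cannot begin until job 1 (finishes minute 65). It runs from minute 65 to 65 + 46 = minute 111.
Job 5 needs all of job 4 (finishes minute 155, plus 20-minute gap → minute 175); job 2 (finishes minute 111); job 3 (finishes minute 100). That puts its earliest start at minute 175; it finishes at 175 + 40 = minute 215.
The earliest everything can be done is minute 215, which is after the deadline of 206, so it is not possible.

No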